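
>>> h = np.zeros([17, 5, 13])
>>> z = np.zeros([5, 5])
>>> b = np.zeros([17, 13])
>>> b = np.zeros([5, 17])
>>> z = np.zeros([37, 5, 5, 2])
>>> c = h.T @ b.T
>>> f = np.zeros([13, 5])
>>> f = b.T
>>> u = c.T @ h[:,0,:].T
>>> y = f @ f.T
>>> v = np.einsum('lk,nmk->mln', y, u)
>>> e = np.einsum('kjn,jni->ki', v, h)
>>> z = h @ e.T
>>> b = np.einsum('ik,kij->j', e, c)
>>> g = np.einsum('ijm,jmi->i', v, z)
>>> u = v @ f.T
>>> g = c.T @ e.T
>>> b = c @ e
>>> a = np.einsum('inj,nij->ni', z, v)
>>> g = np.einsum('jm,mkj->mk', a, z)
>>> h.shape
(17, 5, 13)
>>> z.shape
(17, 5, 5)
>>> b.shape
(13, 5, 13)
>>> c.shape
(13, 5, 5)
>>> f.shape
(17, 5)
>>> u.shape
(5, 17, 17)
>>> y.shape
(17, 17)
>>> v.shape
(5, 17, 5)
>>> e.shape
(5, 13)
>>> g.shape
(17, 5)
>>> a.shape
(5, 17)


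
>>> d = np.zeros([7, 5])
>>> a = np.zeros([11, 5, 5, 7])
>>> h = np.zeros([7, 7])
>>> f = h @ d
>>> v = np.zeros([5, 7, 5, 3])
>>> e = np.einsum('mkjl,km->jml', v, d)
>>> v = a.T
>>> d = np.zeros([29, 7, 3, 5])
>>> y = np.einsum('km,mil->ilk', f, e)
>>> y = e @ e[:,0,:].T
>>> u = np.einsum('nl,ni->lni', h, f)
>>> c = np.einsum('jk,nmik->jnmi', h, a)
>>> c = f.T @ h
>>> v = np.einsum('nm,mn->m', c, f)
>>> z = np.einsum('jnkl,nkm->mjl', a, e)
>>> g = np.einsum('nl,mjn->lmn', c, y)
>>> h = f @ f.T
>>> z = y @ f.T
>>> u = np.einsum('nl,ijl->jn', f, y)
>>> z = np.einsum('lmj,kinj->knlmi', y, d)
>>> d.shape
(29, 7, 3, 5)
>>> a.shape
(11, 5, 5, 7)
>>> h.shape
(7, 7)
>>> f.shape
(7, 5)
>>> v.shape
(7,)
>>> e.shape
(5, 5, 3)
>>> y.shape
(5, 5, 5)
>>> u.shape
(5, 7)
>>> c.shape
(5, 7)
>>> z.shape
(29, 3, 5, 5, 7)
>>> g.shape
(7, 5, 5)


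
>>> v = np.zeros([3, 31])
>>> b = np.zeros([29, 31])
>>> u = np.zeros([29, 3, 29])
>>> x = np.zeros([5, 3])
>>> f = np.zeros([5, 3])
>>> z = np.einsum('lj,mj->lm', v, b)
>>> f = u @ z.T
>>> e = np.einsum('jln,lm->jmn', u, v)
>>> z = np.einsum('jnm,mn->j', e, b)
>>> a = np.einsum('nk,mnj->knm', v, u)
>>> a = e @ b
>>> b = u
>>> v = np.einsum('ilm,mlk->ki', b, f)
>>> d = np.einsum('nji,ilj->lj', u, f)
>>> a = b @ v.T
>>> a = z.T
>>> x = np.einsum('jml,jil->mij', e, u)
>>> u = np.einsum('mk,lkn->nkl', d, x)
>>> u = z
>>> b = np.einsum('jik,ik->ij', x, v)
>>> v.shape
(3, 29)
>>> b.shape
(3, 31)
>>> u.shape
(29,)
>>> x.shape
(31, 3, 29)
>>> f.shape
(29, 3, 3)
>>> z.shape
(29,)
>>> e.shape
(29, 31, 29)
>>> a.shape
(29,)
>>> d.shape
(3, 3)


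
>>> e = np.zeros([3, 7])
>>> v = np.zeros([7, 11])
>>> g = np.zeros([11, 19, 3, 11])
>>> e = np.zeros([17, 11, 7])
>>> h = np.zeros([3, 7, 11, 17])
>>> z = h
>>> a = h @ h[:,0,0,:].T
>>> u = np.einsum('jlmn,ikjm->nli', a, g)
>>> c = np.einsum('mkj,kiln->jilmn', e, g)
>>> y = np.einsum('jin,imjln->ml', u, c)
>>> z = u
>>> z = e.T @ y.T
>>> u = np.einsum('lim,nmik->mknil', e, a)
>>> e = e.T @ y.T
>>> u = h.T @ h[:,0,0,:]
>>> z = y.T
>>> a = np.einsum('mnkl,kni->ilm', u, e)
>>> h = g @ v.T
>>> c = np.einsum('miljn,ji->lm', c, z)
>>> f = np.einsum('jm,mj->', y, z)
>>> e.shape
(7, 11, 19)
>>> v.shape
(7, 11)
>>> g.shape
(11, 19, 3, 11)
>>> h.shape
(11, 19, 3, 7)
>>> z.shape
(17, 19)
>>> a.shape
(19, 17, 17)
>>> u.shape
(17, 11, 7, 17)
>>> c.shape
(3, 7)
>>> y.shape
(19, 17)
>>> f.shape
()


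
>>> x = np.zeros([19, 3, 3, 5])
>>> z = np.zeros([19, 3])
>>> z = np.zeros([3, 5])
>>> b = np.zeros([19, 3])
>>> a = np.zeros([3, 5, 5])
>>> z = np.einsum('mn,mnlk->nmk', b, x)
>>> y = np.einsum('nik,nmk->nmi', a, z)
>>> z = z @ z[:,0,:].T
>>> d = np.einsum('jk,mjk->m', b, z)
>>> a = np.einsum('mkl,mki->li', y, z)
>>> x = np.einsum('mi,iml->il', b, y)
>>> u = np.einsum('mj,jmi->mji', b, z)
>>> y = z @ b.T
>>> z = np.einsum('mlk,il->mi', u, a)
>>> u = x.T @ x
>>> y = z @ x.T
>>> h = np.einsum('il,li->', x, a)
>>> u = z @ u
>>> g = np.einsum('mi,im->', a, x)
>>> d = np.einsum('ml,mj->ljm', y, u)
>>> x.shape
(3, 5)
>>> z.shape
(19, 5)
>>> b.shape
(19, 3)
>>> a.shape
(5, 3)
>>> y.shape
(19, 3)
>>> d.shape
(3, 5, 19)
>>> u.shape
(19, 5)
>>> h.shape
()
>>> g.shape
()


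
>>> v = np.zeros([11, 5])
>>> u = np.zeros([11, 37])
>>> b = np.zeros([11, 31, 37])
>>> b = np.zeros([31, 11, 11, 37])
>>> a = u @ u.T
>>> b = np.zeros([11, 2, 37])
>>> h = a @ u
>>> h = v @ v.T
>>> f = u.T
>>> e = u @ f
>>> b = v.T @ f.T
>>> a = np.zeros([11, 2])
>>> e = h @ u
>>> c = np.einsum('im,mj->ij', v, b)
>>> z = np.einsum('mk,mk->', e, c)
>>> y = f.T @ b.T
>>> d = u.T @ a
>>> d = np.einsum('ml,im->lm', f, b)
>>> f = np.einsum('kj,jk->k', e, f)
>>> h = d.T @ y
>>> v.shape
(11, 5)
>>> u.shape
(11, 37)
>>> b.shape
(5, 37)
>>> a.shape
(11, 2)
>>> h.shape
(37, 5)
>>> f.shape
(11,)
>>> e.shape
(11, 37)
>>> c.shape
(11, 37)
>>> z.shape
()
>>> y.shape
(11, 5)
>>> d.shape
(11, 37)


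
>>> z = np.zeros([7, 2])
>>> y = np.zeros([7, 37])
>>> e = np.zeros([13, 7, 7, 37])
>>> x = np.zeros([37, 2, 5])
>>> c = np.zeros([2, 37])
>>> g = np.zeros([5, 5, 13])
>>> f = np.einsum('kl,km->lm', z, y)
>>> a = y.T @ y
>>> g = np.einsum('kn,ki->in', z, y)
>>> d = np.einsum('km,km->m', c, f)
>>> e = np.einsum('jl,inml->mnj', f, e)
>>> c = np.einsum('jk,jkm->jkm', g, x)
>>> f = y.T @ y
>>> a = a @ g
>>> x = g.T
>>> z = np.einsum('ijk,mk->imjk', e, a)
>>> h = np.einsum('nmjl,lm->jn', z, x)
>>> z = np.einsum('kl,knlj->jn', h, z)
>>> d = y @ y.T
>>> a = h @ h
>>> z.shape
(2, 37)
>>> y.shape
(7, 37)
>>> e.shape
(7, 7, 2)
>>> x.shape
(2, 37)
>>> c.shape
(37, 2, 5)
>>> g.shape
(37, 2)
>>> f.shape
(37, 37)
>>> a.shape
(7, 7)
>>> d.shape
(7, 7)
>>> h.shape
(7, 7)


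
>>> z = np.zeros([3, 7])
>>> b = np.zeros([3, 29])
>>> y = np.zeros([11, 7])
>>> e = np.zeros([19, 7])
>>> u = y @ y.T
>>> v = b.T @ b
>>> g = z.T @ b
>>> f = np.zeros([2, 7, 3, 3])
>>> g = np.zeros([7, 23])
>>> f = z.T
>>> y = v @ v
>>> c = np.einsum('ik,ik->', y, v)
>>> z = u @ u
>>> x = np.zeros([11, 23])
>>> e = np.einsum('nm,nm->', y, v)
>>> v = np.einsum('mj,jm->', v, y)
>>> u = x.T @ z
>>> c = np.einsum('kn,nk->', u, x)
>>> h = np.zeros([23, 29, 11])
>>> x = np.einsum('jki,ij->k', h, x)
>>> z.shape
(11, 11)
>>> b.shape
(3, 29)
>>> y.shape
(29, 29)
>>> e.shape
()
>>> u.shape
(23, 11)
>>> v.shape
()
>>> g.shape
(7, 23)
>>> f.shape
(7, 3)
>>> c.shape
()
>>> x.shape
(29,)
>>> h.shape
(23, 29, 11)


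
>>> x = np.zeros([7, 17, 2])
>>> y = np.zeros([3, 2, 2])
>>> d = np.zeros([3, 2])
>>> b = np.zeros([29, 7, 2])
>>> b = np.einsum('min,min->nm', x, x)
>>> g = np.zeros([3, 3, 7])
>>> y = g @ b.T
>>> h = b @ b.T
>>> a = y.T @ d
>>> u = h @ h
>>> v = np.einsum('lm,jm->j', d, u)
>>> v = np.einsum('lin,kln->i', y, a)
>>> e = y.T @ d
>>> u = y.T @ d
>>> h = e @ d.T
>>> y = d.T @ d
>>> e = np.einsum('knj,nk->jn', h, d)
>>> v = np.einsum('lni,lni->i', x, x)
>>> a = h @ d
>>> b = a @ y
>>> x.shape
(7, 17, 2)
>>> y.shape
(2, 2)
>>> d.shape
(3, 2)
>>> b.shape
(2, 3, 2)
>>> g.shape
(3, 3, 7)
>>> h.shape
(2, 3, 3)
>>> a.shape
(2, 3, 2)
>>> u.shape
(2, 3, 2)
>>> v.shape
(2,)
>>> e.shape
(3, 3)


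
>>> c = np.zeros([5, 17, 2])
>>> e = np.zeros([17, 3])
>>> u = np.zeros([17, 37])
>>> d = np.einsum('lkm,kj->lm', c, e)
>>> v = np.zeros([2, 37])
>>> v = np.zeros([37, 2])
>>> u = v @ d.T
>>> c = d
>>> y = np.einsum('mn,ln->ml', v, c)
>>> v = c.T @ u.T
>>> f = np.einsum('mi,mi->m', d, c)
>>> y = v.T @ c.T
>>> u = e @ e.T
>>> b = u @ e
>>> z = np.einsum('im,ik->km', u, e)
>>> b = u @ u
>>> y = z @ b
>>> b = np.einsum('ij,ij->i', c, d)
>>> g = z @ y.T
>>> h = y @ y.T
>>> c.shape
(5, 2)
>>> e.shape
(17, 3)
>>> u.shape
(17, 17)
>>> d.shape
(5, 2)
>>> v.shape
(2, 37)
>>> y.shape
(3, 17)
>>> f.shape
(5,)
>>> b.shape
(5,)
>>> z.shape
(3, 17)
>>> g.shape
(3, 3)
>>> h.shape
(3, 3)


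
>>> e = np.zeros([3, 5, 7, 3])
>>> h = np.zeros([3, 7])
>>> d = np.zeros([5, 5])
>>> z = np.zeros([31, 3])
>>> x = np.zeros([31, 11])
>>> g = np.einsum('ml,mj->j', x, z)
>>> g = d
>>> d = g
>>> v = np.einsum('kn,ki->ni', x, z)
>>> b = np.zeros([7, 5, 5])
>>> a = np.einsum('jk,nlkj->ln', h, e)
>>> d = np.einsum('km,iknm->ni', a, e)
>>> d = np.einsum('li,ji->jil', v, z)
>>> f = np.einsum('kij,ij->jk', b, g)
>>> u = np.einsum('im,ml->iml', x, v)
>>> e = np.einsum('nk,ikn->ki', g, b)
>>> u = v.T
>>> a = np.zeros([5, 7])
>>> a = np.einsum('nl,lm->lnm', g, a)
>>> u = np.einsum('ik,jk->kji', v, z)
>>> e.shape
(5, 7)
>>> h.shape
(3, 7)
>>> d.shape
(31, 3, 11)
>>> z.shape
(31, 3)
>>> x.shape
(31, 11)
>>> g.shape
(5, 5)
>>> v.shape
(11, 3)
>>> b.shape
(7, 5, 5)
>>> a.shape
(5, 5, 7)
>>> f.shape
(5, 7)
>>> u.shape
(3, 31, 11)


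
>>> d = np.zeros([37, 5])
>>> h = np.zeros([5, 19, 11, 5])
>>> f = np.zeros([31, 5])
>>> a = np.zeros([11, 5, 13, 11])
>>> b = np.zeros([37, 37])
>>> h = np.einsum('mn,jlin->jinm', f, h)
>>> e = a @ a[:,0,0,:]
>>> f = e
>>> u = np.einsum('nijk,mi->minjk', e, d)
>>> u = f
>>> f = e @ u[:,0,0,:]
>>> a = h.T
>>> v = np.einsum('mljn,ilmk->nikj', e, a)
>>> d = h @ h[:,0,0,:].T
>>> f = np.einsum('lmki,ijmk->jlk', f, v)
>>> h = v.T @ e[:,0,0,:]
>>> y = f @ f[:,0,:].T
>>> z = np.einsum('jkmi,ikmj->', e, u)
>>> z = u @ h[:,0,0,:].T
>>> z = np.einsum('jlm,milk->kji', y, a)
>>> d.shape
(5, 11, 5, 5)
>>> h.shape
(13, 5, 31, 11)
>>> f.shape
(31, 11, 13)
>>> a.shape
(31, 5, 11, 5)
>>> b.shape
(37, 37)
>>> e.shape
(11, 5, 13, 11)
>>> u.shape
(11, 5, 13, 11)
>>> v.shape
(11, 31, 5, 13)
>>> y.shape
(31, 11, 31)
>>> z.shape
(5, 31, 5)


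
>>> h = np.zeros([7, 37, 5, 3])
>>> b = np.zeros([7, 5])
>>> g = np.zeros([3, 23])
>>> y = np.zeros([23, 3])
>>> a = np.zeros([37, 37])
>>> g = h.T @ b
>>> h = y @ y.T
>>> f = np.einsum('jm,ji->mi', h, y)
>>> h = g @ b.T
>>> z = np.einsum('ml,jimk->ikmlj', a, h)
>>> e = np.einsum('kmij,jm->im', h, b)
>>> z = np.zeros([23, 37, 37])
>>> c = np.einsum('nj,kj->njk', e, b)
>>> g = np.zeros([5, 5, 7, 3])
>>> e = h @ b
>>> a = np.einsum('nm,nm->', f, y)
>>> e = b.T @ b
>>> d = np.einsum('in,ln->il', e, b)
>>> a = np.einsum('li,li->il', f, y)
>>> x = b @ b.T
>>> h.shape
(3, 5, 37, 7)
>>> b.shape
(7, 5)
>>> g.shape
(5, 5, 7, 3)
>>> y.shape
(23, 3)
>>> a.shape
(3, 23)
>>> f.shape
(23, 3)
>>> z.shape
(23, 37, 37)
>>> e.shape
(5, 5)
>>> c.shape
(37, 5, 7)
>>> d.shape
(5, 7)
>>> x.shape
(7, 7)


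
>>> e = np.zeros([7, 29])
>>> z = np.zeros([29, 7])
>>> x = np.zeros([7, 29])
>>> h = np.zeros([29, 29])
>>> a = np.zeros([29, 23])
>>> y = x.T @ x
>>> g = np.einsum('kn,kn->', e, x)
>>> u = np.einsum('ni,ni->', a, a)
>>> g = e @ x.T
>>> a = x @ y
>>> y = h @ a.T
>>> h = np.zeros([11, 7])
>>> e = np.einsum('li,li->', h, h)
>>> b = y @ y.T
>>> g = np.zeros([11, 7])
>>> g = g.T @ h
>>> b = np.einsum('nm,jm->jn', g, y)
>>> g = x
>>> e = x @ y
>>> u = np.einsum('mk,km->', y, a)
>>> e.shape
(7, 7)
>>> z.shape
(29, 7)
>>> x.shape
(7, 29)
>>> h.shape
(11, 7)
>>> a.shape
(7, 29)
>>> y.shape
(29, 7)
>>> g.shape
(7, 29)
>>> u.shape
()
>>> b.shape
(29, 7)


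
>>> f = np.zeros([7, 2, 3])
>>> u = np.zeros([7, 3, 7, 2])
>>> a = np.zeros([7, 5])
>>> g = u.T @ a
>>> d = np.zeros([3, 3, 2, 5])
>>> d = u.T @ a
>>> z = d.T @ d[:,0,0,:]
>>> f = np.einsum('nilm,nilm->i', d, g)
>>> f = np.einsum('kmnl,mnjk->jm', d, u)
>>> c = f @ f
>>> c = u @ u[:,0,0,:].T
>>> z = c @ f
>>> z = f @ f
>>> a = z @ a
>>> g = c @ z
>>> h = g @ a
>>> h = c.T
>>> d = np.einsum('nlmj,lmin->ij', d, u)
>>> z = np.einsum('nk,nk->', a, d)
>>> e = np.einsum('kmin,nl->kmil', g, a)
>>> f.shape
(7, 7)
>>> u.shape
(7, 3, 7, 2)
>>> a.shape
(7, 5)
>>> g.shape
(7, 3, 7, 7)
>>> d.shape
(7, 5)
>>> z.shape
()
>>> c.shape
(7, 3, 7, 7)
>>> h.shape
(7, 7, 3, 7)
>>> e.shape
(7, 3, 7, 5)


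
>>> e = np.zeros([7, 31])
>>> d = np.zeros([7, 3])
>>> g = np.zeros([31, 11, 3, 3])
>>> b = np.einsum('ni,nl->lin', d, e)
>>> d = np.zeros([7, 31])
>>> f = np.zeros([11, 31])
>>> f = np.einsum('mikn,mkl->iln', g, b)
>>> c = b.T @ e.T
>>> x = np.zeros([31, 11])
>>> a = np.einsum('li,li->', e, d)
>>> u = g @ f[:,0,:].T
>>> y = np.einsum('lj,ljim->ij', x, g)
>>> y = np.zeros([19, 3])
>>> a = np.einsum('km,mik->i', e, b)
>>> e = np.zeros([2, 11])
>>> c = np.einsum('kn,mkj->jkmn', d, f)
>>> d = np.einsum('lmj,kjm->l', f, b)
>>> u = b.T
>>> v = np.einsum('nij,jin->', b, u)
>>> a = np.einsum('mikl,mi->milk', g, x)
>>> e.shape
(2, 11)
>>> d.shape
(11,)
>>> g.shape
(31, 11, 3, 3)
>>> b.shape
(31, 3, 7)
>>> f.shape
(11, 7, 3)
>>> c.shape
(3, 7, 11, 31)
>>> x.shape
(31, 11)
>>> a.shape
(31, 11, 3, 3)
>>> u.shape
(7, 3, 31)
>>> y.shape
(19, 3)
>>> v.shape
()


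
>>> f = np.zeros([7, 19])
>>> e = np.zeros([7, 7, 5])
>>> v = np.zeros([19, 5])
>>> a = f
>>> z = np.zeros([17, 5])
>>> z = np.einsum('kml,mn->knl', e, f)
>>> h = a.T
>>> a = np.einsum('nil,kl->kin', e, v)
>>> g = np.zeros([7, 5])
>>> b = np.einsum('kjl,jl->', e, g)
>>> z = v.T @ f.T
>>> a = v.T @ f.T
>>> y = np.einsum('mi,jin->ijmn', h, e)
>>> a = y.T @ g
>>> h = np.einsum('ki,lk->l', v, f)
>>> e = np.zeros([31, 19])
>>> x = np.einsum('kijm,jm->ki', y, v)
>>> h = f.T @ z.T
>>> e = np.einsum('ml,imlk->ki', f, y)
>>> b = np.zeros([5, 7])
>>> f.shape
(7, 19)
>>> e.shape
(5, 7)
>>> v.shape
(19, 5)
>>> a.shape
(5, 19, 7, 5)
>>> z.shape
(5, 7)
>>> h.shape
(19, 5)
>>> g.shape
(7, 5)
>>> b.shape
(5, 7)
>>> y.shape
(7, 7, 19, 5)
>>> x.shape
(7, 7)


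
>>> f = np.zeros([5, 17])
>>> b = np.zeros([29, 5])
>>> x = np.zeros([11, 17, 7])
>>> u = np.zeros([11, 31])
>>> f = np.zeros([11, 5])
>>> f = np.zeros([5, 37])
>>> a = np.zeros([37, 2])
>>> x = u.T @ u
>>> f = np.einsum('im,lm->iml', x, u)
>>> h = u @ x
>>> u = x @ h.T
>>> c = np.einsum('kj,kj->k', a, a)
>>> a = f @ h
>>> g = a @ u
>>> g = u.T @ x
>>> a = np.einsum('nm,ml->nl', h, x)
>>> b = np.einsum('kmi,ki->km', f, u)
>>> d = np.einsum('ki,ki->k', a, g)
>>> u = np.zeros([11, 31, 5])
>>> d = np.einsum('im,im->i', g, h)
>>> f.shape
(31, 31, 11)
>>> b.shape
(31, 31)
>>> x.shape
(31, 31)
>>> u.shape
(11, 31, 5)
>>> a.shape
(11, 31)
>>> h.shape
(11, 31)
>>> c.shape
(37,)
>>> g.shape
(11, 31)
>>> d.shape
(11,)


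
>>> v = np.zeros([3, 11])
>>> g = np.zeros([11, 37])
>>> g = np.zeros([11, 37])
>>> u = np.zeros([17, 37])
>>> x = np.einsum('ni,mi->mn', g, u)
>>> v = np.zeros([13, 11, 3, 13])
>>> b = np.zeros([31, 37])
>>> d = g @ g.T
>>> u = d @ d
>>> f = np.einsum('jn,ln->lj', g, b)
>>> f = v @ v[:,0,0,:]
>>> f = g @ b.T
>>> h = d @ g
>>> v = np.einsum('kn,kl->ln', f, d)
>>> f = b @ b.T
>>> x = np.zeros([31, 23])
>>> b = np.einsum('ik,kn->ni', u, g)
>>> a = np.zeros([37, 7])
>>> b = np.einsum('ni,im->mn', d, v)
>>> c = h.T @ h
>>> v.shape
(11, 31)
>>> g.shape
(11, 37)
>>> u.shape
(11, 11)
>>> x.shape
(31, 23)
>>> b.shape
(31, 11)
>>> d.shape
(11, 11)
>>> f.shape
(31, 31)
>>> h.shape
(11, 37)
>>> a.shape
(37, 7)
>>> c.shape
(37, 37)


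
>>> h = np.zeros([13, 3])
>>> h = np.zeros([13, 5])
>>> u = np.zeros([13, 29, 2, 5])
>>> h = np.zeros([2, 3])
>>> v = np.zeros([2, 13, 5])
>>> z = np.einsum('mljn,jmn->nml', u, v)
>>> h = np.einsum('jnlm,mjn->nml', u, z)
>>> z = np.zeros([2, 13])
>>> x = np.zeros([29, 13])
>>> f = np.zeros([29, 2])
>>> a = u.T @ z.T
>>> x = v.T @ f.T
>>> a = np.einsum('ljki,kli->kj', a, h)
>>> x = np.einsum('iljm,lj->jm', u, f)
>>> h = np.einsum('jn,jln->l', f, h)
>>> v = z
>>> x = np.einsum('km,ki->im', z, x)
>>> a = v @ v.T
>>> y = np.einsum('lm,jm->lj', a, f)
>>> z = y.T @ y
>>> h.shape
(5,)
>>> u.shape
(13, 29, 2, 5)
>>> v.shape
(2, 13)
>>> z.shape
(29, 29)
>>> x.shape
(5, 13)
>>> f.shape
(29, 2)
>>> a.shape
(2, 2)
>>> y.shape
(2, 29)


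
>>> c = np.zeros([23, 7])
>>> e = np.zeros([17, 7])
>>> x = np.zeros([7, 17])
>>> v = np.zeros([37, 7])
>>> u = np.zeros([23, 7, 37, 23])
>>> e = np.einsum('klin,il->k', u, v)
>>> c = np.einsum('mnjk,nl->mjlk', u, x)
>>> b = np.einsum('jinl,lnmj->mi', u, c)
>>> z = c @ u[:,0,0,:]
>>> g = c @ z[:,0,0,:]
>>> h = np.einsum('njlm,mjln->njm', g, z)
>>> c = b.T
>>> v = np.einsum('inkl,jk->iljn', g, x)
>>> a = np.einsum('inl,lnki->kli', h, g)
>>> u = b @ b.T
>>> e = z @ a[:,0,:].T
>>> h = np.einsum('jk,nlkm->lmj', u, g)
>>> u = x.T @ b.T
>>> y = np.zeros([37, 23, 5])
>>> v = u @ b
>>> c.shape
(7, 17)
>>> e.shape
(23, 37, 17, 17)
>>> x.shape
(7, 17)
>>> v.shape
(17, 7)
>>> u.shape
(17, 17)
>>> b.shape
(17, 7)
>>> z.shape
(23, 37, 17, 23)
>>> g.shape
(23, 37, 17, 23)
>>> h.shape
(37, 23, 17)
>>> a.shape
(17, 23, 23)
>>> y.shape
(37, 23, 5)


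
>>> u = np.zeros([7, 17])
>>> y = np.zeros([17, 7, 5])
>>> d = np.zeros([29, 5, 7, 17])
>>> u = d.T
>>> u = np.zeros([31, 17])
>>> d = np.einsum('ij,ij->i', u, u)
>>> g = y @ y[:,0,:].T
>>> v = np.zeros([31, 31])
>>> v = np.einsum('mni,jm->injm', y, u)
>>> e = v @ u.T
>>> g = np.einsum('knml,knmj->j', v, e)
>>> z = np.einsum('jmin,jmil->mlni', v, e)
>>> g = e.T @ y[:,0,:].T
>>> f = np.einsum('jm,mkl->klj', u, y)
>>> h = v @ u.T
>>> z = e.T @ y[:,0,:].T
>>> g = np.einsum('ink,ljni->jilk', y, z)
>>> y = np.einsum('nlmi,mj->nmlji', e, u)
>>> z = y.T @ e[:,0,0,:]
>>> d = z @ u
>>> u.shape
(31, 17)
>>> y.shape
(5, 31, 7, 17, 31)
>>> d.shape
(31, 17, 7, 31, 17)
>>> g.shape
(31, 17, 31, 5)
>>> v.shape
(5, 7, 31, 17)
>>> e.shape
(5, 7, 31, 31)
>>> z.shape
(31, 17, 7, 31, 31)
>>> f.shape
(7, 5, 31)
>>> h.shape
(5, 7, 31, 31)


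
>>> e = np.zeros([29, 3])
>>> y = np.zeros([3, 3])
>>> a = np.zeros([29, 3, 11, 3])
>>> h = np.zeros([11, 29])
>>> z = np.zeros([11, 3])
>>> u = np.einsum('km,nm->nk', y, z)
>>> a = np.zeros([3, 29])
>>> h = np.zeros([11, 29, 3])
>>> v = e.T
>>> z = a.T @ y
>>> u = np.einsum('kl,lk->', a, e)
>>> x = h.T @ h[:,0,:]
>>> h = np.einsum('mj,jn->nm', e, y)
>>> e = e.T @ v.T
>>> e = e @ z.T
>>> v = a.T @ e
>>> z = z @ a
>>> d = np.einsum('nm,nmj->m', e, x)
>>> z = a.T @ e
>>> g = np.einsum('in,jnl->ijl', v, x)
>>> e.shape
(3, 29)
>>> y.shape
(3, 3)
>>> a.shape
(3, 29)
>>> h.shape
(3, 29)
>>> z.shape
(29, 29)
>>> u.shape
()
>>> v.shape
(29, 29)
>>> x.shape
(3, 29, 3)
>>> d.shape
(29,)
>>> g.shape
(29, 3, 3)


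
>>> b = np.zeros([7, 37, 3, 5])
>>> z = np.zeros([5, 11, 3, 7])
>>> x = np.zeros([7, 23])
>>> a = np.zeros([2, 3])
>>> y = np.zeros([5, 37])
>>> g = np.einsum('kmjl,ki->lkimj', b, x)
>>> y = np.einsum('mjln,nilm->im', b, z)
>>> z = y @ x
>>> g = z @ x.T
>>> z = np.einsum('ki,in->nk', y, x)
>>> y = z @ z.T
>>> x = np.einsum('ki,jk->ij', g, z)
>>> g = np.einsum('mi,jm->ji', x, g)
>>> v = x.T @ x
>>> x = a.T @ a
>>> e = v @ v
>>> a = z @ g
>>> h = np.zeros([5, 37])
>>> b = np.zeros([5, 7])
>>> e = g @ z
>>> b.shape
(5, 7)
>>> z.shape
(23, 11)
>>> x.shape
(3, 3)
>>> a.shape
(23, 23)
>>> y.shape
(23, 23)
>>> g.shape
(11, 23)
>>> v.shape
(23, 23)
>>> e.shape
(11, 11)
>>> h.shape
(5, 37)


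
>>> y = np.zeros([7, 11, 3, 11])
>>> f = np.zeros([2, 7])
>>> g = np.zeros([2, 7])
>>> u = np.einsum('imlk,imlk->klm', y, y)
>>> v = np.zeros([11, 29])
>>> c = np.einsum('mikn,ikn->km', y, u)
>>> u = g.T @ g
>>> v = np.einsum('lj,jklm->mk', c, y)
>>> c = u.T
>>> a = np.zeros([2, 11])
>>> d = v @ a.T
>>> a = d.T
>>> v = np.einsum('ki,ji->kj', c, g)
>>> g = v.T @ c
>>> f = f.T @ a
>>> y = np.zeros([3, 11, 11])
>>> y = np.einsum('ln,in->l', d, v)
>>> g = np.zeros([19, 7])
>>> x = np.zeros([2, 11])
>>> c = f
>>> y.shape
(11,)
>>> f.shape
(7, 11)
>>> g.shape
(19, 7)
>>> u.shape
(7, 7)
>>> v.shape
(7, 2)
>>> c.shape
(7, 11)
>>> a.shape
(2, 11)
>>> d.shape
(11, 2)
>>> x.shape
(2, 11)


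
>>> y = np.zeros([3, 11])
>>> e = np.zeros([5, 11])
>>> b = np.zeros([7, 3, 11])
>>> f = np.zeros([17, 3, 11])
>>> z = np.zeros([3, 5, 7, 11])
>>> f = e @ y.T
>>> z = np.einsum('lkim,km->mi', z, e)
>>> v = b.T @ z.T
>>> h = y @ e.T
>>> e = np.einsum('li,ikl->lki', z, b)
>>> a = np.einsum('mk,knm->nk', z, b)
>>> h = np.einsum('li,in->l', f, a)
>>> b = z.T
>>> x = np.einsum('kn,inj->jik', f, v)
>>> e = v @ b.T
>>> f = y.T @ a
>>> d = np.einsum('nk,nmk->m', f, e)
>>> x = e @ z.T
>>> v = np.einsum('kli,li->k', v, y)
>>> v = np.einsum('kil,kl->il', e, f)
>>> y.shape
(3, 11)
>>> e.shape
(11, 3, 7)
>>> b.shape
(7, 11)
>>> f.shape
(11, 7)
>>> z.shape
(11, 7)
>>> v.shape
(3, 7)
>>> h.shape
(5,)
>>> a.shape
(3, 7)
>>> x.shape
(11, 3, 11)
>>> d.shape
(3,)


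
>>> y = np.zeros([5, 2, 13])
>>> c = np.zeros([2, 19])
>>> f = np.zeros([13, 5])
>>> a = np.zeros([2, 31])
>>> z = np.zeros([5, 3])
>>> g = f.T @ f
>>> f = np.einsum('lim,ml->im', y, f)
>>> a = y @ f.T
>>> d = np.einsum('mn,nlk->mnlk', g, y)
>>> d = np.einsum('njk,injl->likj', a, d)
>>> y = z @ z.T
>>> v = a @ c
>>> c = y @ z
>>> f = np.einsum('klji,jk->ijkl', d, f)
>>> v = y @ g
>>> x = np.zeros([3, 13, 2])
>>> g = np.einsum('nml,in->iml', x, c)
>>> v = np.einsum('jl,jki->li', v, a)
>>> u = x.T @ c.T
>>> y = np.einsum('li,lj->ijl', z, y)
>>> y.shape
(3, 5, 5)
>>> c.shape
(5, 3)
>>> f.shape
(2, 2, 13, 5)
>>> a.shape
(5, 2, 2)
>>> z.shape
(5, 3)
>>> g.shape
(5, 13, 2)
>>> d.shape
(13, 5, 2, 2)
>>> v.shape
(5, 2)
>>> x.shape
(3, 13, 2)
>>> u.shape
(2, 13, 5)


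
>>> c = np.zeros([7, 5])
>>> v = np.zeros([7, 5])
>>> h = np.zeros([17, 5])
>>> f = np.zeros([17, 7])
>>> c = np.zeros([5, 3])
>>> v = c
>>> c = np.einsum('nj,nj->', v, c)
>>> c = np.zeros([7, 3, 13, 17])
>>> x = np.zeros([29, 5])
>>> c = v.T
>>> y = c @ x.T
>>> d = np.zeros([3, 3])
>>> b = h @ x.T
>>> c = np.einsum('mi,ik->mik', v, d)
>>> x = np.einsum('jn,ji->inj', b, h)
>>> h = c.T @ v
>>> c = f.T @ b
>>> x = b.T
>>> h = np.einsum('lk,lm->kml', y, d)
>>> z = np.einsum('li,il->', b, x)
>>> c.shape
(7, 29)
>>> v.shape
(5, 3)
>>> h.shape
(29, 3, 3)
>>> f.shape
(17, 7)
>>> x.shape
(29, 17)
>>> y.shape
(3, 29)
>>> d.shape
(3, 3)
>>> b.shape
(17, 29)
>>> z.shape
()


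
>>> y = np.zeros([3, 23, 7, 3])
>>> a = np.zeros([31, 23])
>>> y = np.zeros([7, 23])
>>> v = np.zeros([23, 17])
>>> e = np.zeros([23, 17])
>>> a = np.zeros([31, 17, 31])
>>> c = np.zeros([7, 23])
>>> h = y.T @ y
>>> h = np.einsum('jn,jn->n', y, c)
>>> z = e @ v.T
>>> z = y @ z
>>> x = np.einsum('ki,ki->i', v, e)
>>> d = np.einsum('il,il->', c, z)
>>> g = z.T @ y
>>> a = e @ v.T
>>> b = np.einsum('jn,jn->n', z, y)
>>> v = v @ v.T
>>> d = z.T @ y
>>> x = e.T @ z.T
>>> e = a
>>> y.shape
(7, 23)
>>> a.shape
(23, 23)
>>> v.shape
(23, 23)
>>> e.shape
(23, 23)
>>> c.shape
(7, 23)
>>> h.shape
(23,)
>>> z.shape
(7, 23)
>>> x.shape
(17, 7)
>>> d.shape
(23, 23)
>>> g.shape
(23, 23)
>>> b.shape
(23,)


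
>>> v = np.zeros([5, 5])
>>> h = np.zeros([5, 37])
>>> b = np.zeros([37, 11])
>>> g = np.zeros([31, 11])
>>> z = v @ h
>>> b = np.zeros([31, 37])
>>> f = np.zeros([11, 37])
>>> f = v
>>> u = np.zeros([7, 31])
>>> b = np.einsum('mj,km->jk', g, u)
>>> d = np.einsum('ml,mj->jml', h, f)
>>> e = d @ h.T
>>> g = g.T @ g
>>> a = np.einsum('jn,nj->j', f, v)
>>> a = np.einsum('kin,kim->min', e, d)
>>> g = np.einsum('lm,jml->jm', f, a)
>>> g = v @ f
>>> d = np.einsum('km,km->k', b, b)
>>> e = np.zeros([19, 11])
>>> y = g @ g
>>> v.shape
(5, 5)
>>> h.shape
(5, 37)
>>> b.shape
(11, 7)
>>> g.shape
(5, 5)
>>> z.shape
(5, 37)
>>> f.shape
(5, 5)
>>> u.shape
(7, 31)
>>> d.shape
(11,)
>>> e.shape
(19, 11)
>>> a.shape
(37, 5, 5)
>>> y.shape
(5, 5)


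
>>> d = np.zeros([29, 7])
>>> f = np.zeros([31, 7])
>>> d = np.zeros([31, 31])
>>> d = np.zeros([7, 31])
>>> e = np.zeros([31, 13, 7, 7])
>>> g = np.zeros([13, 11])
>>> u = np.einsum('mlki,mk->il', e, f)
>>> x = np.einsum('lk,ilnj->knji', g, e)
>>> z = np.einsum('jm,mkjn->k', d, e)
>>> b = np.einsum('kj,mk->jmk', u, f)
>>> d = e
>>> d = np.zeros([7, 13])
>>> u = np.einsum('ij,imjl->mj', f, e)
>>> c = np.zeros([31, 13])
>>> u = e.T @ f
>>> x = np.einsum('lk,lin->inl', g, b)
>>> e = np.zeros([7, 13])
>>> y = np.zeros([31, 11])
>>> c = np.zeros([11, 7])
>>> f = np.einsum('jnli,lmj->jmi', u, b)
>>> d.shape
(7, 13)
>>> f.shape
(7, 31, 7)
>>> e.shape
(7, 13)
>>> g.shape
(13, 11)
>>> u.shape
(7, 7, 13, 7)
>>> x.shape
(31, 7, 13)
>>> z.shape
(13,)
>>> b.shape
(13, 31, 7)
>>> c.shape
(11, 7)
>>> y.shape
(31, 11)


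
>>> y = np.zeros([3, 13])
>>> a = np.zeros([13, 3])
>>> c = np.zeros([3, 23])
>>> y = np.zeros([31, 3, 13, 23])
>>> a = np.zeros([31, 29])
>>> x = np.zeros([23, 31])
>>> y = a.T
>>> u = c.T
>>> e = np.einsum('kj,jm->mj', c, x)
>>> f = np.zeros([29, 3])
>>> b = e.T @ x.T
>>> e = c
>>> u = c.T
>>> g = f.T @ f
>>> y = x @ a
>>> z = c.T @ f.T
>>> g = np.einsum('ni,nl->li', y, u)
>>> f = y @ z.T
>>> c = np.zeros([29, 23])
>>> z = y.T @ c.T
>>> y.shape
(23, 29)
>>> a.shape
(31, 29)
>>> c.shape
(29, 23)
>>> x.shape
(23, 31)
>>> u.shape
(23, 3)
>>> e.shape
(3, 23)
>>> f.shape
(23, 23)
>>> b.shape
(23, 23)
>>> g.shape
(3, 29)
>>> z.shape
(29, 29)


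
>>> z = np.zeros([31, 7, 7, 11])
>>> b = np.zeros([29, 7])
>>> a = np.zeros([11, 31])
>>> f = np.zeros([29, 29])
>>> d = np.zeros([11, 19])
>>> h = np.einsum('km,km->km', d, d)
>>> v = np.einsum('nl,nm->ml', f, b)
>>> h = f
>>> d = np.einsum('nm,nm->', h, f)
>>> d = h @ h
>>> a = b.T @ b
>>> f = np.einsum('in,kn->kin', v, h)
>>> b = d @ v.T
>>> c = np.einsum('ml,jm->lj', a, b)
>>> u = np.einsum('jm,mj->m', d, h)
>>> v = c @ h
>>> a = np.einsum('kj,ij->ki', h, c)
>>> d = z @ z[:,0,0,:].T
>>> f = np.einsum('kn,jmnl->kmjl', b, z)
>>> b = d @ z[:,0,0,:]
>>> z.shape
(31, 7, 7, 11)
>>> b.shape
(31, 7, 7, 11)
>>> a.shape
(29, 7)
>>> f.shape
(29, 7, 31, 11)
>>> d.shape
(31, 7, 7, 31)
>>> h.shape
(29, 29)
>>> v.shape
(7, 29)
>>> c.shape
(7, 29)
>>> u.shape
(29,)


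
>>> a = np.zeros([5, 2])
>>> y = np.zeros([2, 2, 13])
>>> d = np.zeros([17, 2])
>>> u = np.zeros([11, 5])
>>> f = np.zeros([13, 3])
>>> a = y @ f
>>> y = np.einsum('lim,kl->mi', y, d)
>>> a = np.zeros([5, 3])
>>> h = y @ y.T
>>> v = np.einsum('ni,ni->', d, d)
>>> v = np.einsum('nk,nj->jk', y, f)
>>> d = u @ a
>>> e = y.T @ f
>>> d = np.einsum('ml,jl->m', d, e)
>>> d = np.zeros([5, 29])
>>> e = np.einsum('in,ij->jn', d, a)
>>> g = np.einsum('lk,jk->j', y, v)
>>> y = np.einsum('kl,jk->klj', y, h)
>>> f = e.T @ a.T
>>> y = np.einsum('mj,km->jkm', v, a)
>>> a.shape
(5, 3)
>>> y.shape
(2, 5, 3)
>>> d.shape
(5, 29)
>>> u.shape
(11, 5)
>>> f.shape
(29, 5)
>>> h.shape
(13, 13)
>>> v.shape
(3, 2)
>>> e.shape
(3, 29)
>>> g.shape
(3,)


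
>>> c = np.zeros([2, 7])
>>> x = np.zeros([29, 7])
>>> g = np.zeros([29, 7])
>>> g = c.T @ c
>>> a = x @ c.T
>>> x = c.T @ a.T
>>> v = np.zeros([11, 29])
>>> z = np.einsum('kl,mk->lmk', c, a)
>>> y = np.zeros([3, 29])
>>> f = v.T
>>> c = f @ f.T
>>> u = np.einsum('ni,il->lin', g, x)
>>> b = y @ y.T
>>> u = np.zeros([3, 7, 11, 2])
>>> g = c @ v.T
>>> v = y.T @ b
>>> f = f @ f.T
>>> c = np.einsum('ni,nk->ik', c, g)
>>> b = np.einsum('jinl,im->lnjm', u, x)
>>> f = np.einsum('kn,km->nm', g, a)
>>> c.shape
(29, 11)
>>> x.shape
(7, 29)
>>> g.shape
(29, 11)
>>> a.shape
(29, 2)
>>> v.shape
(29, 3)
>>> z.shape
(7, 29, 2)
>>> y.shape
(3, 29)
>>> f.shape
(11, 2)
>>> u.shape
(3, 7, 11, 2)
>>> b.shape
(2, 11, 3, 29)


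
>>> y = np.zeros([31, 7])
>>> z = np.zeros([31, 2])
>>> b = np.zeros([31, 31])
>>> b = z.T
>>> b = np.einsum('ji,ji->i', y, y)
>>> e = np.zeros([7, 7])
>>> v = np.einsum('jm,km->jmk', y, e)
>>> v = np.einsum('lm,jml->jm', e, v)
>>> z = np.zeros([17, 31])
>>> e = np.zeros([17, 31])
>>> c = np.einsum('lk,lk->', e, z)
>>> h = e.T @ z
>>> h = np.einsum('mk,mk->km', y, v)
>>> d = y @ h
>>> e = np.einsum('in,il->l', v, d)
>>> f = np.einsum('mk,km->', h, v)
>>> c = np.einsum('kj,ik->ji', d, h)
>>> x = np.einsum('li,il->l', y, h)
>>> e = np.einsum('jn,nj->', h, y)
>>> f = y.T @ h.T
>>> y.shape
(31, 7)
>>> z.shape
(17, 31)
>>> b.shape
(7,)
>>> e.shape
()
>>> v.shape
(31, 7)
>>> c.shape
(31, 7)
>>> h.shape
(7, 31)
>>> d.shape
(31, 31)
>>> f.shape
(7, 7)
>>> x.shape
(31,)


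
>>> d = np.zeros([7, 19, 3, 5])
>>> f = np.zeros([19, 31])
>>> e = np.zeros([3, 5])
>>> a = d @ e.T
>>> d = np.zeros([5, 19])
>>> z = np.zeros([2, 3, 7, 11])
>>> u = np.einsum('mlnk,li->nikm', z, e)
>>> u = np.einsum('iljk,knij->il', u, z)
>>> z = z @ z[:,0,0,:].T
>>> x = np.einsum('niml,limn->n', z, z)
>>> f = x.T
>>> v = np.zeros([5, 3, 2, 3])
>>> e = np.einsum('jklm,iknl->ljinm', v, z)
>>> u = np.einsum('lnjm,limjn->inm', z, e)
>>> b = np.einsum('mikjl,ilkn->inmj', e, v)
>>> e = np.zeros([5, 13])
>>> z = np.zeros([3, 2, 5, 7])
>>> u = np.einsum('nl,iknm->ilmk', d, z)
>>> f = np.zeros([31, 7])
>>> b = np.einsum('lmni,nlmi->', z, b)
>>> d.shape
(5, 19)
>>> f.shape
(31, 7)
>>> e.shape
(5, 13)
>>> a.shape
(7, 19, 3, 3)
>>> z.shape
(3, 2, 5, 7)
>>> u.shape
(3, 19, 7, 2)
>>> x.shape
(2,)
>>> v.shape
(5, 3, 2, 3)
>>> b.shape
()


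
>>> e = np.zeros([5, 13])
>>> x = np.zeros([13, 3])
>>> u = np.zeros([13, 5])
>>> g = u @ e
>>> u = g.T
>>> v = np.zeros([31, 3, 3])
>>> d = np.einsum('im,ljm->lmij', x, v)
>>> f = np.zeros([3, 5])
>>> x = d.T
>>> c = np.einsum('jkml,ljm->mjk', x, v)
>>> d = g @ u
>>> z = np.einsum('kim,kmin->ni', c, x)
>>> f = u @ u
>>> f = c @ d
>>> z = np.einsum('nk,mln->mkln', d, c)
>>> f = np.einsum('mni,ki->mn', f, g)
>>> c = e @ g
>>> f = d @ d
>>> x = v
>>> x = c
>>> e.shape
(5, 13)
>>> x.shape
(5, 13)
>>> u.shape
(13, 13)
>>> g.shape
(13, 13)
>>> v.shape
(31, 3, 3)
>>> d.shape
(13, 13)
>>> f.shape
(13, 13)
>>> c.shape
(5, 13)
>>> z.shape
(3, 13, 3, 13)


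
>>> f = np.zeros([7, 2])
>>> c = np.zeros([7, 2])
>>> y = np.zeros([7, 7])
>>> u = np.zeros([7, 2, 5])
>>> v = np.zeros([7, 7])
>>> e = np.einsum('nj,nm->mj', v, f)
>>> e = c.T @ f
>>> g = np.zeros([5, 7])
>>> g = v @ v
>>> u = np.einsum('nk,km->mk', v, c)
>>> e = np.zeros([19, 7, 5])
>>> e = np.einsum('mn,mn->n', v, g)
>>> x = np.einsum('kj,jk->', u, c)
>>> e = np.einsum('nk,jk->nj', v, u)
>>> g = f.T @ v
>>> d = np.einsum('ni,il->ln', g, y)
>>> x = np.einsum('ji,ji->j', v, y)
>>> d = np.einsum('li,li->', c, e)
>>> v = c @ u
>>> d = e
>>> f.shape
(7, 2)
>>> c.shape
(7, 2)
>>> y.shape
(7, 7)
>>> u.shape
(2, 7)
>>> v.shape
(7, 7)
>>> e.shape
(7, 2)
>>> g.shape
(2, 7)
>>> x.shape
(7,)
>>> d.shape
(7, 2)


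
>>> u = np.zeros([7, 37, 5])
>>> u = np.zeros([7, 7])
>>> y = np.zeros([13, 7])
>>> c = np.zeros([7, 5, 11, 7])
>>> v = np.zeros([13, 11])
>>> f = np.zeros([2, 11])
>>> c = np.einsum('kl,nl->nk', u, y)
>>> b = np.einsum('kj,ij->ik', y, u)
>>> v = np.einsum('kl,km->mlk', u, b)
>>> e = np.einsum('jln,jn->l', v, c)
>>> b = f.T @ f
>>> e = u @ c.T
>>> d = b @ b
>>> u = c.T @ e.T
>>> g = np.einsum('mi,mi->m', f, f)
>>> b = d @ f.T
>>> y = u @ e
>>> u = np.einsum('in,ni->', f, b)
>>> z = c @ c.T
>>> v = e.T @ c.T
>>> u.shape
()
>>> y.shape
(7, 13)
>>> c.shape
(13, 7)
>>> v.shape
(13, 13)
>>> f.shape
(2, 11)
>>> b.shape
(11, 2)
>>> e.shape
(7, 13)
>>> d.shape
(11, 11)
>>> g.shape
(2,)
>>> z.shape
(13, 13)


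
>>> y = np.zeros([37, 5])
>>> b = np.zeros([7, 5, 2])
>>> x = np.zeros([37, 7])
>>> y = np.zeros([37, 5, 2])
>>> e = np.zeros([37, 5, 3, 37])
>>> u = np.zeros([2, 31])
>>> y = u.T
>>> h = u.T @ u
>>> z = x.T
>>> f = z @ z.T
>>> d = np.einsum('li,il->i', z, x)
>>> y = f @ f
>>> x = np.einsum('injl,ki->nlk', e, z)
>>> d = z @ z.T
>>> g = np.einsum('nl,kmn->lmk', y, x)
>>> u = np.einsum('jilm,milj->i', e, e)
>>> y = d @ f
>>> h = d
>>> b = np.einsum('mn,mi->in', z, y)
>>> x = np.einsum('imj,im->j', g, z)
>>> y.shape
(7, 7)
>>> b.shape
(7, 37)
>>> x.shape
(5,)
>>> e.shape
(37, 5, 3, 37)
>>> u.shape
(5,)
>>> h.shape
(7, 7)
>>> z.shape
(7, 37)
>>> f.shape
(7, 7)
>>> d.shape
(7, 7)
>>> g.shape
(7, 37, 5)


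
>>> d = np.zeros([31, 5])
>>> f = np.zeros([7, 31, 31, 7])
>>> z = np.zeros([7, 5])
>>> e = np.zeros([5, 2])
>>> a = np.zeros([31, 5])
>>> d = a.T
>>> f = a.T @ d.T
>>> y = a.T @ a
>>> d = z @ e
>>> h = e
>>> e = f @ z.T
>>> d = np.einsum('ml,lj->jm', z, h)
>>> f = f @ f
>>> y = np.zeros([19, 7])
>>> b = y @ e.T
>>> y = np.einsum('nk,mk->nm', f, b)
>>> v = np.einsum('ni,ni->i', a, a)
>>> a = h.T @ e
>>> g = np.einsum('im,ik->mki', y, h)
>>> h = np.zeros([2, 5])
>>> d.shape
(2, 7)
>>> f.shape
(5, 5)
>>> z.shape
(7, 5)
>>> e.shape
(5, 7)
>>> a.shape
(2, 7)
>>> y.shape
(5, 19)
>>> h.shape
(2, 5)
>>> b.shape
(19, 5)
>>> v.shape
(5,)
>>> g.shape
(19, 2, 5)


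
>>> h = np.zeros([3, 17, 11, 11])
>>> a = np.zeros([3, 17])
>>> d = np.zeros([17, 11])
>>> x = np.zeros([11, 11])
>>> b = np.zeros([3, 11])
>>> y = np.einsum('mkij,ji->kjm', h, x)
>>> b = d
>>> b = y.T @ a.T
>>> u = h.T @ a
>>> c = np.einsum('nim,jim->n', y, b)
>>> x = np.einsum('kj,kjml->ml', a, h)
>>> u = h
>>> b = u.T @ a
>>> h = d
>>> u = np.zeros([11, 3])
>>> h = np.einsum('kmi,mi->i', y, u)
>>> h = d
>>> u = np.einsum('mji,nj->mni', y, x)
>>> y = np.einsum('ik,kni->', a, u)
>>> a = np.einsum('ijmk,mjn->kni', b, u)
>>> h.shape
(17, 11)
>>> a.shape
(17, 3, 11)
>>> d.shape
(17, 11)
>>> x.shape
(11, 11)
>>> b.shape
(11, 11, 17, 17)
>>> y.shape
()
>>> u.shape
(17, 11, 3)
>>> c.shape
(17,)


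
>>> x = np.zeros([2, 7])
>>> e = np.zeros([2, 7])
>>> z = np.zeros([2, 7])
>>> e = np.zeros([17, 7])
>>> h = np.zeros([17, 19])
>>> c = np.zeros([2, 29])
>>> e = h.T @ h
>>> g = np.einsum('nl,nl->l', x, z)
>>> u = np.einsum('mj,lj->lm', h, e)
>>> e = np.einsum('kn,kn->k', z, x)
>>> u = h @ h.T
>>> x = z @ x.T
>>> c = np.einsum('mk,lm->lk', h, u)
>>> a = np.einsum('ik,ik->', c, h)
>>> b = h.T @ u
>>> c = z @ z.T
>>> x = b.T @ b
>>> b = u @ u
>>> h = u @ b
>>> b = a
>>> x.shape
(17, 17)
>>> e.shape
(2,)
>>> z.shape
(2, 7)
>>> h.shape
(17, 17)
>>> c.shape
(2, 2)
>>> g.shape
(7,)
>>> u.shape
(17, 17)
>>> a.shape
()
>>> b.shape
()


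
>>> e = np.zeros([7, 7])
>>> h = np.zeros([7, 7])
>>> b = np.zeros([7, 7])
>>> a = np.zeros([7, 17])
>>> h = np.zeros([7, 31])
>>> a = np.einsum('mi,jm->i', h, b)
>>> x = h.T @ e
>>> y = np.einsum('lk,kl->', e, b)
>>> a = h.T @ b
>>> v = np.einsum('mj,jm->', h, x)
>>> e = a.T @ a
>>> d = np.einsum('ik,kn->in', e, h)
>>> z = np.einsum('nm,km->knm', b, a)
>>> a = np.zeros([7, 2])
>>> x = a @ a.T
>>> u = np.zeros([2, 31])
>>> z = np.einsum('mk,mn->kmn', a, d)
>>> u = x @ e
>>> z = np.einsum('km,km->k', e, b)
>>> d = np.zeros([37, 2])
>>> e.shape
(7, 7)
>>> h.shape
(7, 31)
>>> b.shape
(7, 7)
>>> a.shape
(7, 2)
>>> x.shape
(7, 7)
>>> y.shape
()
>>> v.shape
()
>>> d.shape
(37, 2)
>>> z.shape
(7,)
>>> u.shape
(7, 7)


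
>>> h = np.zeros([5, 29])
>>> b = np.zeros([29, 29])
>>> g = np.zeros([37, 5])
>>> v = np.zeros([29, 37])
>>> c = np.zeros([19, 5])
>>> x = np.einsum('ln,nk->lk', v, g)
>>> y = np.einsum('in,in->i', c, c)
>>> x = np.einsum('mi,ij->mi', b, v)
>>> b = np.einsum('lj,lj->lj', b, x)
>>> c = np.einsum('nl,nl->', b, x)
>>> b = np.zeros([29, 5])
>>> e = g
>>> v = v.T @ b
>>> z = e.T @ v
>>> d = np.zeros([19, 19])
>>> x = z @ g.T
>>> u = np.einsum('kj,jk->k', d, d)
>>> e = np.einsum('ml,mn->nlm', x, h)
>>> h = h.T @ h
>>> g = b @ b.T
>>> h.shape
(29, 29)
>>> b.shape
(29, 5)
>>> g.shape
(29, 29)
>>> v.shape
(37, 5)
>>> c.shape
()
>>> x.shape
(5, 37)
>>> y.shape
(19,)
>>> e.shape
(29, 37, 5)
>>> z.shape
(5, 5)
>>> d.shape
(19, 19)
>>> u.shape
(19,)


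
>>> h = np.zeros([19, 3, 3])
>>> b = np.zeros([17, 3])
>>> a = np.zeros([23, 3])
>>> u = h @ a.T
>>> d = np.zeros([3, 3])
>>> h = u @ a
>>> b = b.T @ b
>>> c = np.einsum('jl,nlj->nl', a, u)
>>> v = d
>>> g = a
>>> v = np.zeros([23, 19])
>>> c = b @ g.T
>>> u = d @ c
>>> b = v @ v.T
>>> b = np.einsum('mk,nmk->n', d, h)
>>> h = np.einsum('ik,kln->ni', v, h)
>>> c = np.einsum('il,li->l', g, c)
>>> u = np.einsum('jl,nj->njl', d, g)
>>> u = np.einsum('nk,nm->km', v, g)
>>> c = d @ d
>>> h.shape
(3, 23)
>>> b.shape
(19,)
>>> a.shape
(23, 3)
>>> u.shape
(19, 3)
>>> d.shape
(3, 3)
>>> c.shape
(3, 3)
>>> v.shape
(23, 19)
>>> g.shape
(23, 3)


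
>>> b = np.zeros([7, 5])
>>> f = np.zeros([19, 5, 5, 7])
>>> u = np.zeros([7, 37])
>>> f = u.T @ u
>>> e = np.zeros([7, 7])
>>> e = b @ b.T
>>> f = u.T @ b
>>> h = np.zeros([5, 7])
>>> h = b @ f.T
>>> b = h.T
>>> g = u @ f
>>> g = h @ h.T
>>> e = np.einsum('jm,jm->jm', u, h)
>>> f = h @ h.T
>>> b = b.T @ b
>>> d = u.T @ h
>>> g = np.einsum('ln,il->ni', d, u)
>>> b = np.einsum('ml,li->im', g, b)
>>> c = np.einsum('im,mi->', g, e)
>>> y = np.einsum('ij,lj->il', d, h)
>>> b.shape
(7, 37)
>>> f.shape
(7, 7)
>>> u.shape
(7, 37)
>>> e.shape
(7, 37)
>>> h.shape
(7, 37)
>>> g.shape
(37, 7)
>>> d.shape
(37, 37)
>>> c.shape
()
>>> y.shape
(37, 7)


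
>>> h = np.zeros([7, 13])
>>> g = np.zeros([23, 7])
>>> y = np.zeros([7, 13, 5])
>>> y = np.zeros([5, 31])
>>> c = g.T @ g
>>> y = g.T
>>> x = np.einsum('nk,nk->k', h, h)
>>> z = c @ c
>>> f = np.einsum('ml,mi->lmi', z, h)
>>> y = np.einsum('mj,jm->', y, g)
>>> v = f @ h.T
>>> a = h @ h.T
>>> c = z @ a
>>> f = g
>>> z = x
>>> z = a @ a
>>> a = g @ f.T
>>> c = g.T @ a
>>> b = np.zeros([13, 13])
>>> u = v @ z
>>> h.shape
(7, 13)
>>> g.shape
(23, 7)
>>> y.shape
()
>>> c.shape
(7, 23)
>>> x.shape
(13,)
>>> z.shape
(7, 7)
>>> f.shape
(23, 7)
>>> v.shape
(7, 7, 7)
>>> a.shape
(23, 23)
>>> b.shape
(13, 13)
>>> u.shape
(7, 7, 7)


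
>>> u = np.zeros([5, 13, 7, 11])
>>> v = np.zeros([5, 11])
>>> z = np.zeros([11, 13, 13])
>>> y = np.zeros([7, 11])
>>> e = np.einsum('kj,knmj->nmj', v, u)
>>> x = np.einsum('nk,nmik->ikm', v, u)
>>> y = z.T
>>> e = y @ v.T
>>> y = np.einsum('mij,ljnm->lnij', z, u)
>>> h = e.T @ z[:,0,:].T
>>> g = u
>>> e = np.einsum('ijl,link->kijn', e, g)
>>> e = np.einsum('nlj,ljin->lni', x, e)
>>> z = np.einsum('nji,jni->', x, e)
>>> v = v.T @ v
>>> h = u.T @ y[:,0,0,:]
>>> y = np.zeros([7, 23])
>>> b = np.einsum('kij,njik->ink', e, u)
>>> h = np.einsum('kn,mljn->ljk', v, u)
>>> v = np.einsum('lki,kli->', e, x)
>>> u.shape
(5, 13, 7, 11)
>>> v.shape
()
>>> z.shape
()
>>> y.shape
(7, 23)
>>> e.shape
(11, 7, 13)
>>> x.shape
(7, 11, 13)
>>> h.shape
(13, 7, 11)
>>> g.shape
(5, 13, 7, 11)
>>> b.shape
(7, 5, 11)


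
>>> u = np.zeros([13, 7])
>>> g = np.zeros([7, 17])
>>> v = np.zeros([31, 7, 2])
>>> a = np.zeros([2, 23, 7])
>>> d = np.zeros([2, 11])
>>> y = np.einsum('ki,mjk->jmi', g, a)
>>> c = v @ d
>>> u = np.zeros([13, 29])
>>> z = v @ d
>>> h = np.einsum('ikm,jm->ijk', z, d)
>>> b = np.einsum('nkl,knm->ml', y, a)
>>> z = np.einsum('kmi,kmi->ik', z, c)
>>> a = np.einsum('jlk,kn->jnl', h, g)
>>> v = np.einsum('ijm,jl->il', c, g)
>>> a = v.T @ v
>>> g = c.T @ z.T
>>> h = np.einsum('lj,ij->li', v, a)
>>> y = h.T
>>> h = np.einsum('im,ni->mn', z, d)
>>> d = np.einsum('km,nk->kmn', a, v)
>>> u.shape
(13, 29)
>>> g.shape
(11, 7, 11)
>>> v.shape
(31, 17)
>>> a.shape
(17, 17)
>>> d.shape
(17, 17, 31)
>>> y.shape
(17, 31)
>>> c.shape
(31, 7, 11)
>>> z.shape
(11, 31)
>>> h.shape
(31, 2)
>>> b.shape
(7, 17)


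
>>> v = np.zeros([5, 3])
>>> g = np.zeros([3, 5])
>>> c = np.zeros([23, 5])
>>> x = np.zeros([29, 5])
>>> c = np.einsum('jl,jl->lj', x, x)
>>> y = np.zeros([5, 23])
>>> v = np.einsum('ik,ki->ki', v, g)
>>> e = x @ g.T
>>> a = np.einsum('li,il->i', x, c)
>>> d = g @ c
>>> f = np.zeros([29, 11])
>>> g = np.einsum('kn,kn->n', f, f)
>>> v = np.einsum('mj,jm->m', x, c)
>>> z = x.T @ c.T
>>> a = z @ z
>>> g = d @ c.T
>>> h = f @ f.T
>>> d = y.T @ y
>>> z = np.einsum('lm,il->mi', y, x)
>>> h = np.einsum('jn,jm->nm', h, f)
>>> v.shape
(29,)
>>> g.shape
(3, 5)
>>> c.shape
(5, 29)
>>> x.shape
(29, 5)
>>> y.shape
(5, 23)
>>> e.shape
(29, 3)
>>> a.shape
(5, 5)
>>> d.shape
(23, 23)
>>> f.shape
(29, 11)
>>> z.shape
(23, 29)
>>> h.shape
(29, 11)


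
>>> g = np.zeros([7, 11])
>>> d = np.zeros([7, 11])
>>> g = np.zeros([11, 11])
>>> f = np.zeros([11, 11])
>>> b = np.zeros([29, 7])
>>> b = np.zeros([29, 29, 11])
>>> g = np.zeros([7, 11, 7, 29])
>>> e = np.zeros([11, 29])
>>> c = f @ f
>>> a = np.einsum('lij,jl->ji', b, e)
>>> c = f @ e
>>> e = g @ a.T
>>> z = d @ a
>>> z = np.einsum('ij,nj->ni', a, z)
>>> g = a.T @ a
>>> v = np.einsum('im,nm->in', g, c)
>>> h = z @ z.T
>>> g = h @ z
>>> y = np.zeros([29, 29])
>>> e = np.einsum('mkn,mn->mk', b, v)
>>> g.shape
(7, 11)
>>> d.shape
(7, 11)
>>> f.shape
(11, 11)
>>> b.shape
(29, 29, 11)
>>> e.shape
(29, 29)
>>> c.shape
(11, 29)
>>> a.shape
(11, 29)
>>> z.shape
(7, 11)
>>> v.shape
(29, 11)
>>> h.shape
(7, 7)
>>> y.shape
(29, 29)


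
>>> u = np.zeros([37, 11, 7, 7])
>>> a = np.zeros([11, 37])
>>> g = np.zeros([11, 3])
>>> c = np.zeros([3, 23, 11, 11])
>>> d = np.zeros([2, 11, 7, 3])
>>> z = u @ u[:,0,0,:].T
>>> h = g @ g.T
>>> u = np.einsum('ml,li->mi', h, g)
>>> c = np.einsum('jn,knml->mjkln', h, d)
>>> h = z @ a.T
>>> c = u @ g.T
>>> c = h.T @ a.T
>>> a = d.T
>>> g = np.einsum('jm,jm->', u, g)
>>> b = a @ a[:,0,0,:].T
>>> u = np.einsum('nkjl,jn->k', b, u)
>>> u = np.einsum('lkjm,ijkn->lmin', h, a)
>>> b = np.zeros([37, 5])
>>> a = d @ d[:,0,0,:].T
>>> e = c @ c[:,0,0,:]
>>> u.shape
(37, 11, 3, 2)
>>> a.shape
(2, 11, 7, 2)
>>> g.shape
()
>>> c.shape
(11, 7, 11, 11)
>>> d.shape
(2, 11, 7, 3)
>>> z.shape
(37, 11, 7, 37)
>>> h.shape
(37, 11, 7, 11)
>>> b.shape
(37, 5)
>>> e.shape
(11, 7, 11, 11)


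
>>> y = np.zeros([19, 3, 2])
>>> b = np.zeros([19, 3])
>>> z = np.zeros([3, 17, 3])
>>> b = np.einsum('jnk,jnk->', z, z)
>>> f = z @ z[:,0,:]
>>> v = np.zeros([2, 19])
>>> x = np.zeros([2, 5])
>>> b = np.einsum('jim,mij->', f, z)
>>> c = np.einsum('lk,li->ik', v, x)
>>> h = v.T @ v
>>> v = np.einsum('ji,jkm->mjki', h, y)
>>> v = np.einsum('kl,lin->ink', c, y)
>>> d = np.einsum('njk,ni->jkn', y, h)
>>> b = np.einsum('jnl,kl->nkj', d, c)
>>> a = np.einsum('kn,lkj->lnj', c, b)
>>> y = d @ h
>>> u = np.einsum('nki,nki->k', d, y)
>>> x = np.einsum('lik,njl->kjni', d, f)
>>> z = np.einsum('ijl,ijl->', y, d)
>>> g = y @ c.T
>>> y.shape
(3, 2, 19)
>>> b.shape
(2, 5, 3)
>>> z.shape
()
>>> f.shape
(3, 17, 3)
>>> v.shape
(3, 2, 5)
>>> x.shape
(19, 17, 3, 2)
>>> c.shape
(5, 19)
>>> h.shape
(19, 19)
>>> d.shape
(3, 2, 19)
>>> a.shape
(2, 19, 3)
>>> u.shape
(2,)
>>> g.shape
(3, 2, 5)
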